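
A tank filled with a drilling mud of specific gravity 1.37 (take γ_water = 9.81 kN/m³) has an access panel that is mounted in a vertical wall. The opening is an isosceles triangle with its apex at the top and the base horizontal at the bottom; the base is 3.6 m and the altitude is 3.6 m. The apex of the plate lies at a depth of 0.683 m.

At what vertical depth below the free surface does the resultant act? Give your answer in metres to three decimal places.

γ = 1.37 × 9.81 = 13.4397 kN/m³.
With the apex up, the centroid sits 2h/3 = 2 × 3.6/3 = 2.4 m below the apex, so the centroid depth is h_c = 0.683 + 2.4 = 3.083 m.
A = ½ × 3.6 × 3.6 = 6.48 m².
Resultant F = γ·h_c·A = 13.4397 × 3.083 × 6.48 = 268.496 kN.
I_c = b·h³/36 = 3.6 × 3.6³/36 = 4.6656 m⁴.
Centre of pressure: y_p = y_c + I_c/(y_c·A) = 3.083 + 4.6656/(3.083 × 6.48) = 3.083 + 0.233539 = 3.31654 m along the plane.

h_p = 3.317 m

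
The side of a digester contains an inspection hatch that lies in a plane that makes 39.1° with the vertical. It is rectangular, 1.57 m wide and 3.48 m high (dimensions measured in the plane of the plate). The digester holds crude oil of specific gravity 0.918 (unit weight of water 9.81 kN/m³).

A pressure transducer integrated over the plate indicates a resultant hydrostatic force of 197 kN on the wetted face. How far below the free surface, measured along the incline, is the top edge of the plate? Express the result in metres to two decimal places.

y_top ≈ 3.42 m

γ = 0.918 × 9.81 = 9.00558 kN/m³.
A = 1.57 × 3.48 = 5.4636 m².
From F = γ·h_c·A, the centroid depth is h_c = 197/(9.00558 × 5.4636) = 4.00383 m.
The plate makes 39.1° with the vertical, i.e. θ = 90° − 39.1° = 50.9° to the horizontal. Measuring y along the incline from the free-surface line, vertical depth h = y·sinθ with sinθ = 0.776046.
Along the incline, y_c = h_c/sinθ = 4.00383/0.776046 = 5.15927 m.
The centroid lies 3.48/2 = 1.74 m below the top edge, so the top edge sits at y_top = 5.15927 − 1.74 = 3.41927 m along the incline.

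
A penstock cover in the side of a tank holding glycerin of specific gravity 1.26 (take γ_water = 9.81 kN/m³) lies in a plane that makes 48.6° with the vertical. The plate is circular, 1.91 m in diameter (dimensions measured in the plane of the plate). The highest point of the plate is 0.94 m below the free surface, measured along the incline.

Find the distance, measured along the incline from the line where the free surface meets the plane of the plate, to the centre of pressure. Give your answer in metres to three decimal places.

y_p = 2.015 m

γ = 1.26 × 9.81 = 12.3606 kN/m³.
The plate makes 48.6° with the vertical, i.e. θ = 90° − 48.6° = 41.4° to the horizontal. Measuring y along the incline from the free-surface line, vertical depth h = y·sinθ with sinθ = 0.661312.
The centroid is at the centre, 0.955 m below the top of the plate, so y_c = 0.94 + 0.955 = 1.895 m and h_c = 1.895 × 0.661312 = 1.25319 m.
A = π(0.955)² = 2.86521 m².
Resultant F = γ·h_c·A = 12.3606 × 1.25319 × 2.86521 = 44.3826 kN.
I_c = πr⁴/4 = π × 0.955⁴/4 = 0.653286 m⁴.
Centre of pressure: y_p = y_c + I_c/(y_c·A) = 1.895 + 0.653286/(1.895 × 2.86521) = 1.895 + 0.12032 = 2.01532 m along the plane.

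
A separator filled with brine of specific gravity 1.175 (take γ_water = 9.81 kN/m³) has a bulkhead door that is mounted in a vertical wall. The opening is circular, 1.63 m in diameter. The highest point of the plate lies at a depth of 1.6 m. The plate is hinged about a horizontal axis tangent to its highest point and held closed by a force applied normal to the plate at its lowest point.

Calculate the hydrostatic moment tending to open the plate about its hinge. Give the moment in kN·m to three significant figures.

M ≈ 51.3 kN·m

γ = 1.175 × 9.81 = 11.52675 kN/m³.
The centroid is at the centre, 0.815 m below the top of the plate, so the centroid depth is h_c = 1.6 + 0.815 = 2.415 m.
A = π(0.815)² = 2.08672 m².
Resultant F = γ·h_c·A = 11.52675 × 2.415 × 2.08672 = 58.0882 kN.
I_c = πr⁴/4 = π × 0.815⁴/4 = 0.346514 m⁴.
Centre of pressure: y_p = y_c + I_c/(y_c·A) = 2.415 + 0.346514/(2.415 × 2.08672) = 2.415 + 0.0687606 = 2.48376 m along the plane.
The resultant acts 0.815 + 0.0687606 = 0.883761 m (along the plate) below the hinge at the top edge, so the moment about the hinge is M = F × 0.883761 = 58.0882 × 0.883761 = 51.3361 kN·m.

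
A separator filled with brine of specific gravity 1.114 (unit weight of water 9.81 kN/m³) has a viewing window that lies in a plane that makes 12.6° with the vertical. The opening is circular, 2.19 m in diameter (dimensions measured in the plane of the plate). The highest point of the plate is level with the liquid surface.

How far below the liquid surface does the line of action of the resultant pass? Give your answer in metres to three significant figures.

γ = 1.114 × 9.81 = 10.92834 kN/m³.
The plate makes 12.6° with the vertical, i.e. θ = 90° − 12.6° = 77.4° to the horizontal. Measuring y along the incline from the free-surface line, vertical depth h = y·sinθ with sinθ = 0.975917.
The centroid is at the centre, 1.095 m below the top of the plate, so y_c = 1.095 m and h_c = 1.095 × 0.975917 = 1.06863 m.
A = π(1.095)² = 3.76685 m².
Resultant F = γ·h_c·A = 10.92834 × 1.06863 × 3.76685 = 43.9906 kN.
I_c = πr⁴/4 = π × 1.095⁴/4 = 1.12914 m⁴.
Centre of pressure: y_p = y_c + I_c/(y_c·A) = 1.095 + 1.12914/(1.095 × 3.76685) = 1.095 + 0.273751 = 1.36875 m along the plane.
Vertically, h_p = y_p·sinθ = 1.36875 × 0.975917 = 1.33579 m.

h_p = 1.34 m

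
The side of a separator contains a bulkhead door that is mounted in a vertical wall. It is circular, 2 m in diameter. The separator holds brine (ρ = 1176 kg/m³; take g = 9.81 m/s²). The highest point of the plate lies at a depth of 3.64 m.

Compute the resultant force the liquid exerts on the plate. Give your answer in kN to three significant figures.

F ≈ 168 kN

γ = ρg = 1176 × 9.81 / 1000 = 11.53656 kN/m³.
The centroid is at the centre, 1 m below the top of the plate, so the centroid depth is h_c = 3.64 + 1 = 4.64 m.
A = π(1)² = 3.14159 m².
Resultant F = γ·h_c·A = 11.53656 × 4.64 × 3.14159 = 168.168 kN.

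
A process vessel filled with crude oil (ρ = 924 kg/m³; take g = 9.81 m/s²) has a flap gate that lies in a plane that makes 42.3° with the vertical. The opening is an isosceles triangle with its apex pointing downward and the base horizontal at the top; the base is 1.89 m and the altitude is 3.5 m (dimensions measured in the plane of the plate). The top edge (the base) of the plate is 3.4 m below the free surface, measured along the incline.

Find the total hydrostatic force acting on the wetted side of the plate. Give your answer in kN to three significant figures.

F ≈ 101 kN

γ = ρg = 924 × 9.81 / 1000 = 9.06444 kN/m³.
The plate makes 42.3° with the vertical, i.e. θ = 90° − 42.3° = 47.7° to the horizontal. Measuring y along the incline from the free-surface line, vertical depth h = y·sinθ with sinθ = 0.739631.
With the apex down, the centroid sits h/3 = 3.5/3 = 1.16667 m below the base (the top edge), so y_c = 3.4 + 1.16667 = 4.56667 m and h_c = 4.56667 × 0.739631 = 3.37765 m.
A = ½ × 1.89 × 3.5 = 3.3075 m².
Resultant F = γ·h_c·A = 9.06444 × 3.37765 × 3.3075 = 101.264 kN.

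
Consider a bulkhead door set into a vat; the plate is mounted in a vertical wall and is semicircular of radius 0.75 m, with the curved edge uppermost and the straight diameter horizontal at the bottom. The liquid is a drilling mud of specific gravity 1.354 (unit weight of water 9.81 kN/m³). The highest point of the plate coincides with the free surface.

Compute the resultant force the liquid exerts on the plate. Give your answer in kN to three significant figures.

F ≈ 5.07 kN

γ = 1.354 × 9.81 = 13.28274 kN/m³.
The centroid lies 4r/(3π) = 0.31831 m above the diameter, so r − 4r/(3π) = 0.75 − 0.31831 = 0.43169 m below the topmost point, so the centroid depth is h_c = 0.43169 m.
A = πr²/2 = π × 0.75²/2 = 0.883573 m².
Resultant F = γ·h_c·A = 13.28274 × 0.43169 × 0.883573 = 5.06643 kN.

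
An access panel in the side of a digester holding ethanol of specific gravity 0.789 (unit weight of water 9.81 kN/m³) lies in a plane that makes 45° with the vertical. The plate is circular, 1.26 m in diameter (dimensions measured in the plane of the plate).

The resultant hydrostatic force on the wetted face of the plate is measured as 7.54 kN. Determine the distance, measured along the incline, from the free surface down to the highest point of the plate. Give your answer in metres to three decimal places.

y_top ≈ 0.475 m

γ = 0.789 × 9.81 = 7.74009 kN/m³.
A = π(0.63)² = 1.2469 m².
From F = γ·h_c·A, the centroid depth is h_c = 7.54/(7.74009 × 1.2469) = 0.781257 m.
The plate makes 45° with the vertical, i.e. θ = 90° − 45° = 45° to the horizontal. Measuring y along the incline from the free-surface line, vertical depth h = y·sinθ with sinθ = 0.707107.
Along the incline, y_c = h_c/sinθ = 0.781257/0.707107 = 1.10486 m.
The centroid is at the centre, 0.63 m below the top of the plate, so the highest point sits at y_top = 1.10486 − 0.63 = 0.47486 m along the incline.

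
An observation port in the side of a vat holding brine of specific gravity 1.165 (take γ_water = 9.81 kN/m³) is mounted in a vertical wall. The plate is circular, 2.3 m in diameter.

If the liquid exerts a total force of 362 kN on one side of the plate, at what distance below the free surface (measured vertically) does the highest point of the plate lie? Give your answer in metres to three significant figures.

γ = 1.165 × 9.81 = 11.42865 kN/m³.
A = π(1.15)² = 4.15476 m².
From F = γ·h_c·A, the centroid depth is h_c = 362/(11.42865 × 4.15476) = 7.62373 m.
The centroid is at the centre, 1.15 m below the top of the plate, so the highest point sits at h_top = 7.62373 − 1.15 = 6.47373 m below the surface.

d_top ≈ 6.47 m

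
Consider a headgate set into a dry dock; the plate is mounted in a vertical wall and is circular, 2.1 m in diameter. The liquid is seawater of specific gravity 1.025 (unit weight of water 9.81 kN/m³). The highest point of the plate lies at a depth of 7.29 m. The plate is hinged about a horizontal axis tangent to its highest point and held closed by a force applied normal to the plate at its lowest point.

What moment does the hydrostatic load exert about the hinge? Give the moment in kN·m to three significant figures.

M ≈ 315 kN·m

γ = 1.025 × 9.81 = 10.05525 kN/m³.
The centroid is at the centre, 1.05 m below the top of the plate, so the centroid depth is h_c = 7.29 + 1.05 = 8.34 m.
A = π(1.05)² = 3.46361 m².
Resultant F = γ·h_c·A = 10.05525 × 8.34 × 3.46361 = 290.461 kN.
I_c = πr⁴/4 = π × 1.05⁴/4 = 0.954656 m⁴.
Centre of pressure: y_p = y_c + I_c/(y_c·A) = 8.34 + 0.954656/(8.34 × 3.46361) = 8.34 + 0.0330485 = 8.37305 m along the plane.
The resultant acts 1.05 + 0.0330485 = 1.08305 m (along the plate) below the hinge at the top edge, so the moment about the hinge is M = F × 1.08305 = 290.461 × 1.08305 = 314.584 kN·m.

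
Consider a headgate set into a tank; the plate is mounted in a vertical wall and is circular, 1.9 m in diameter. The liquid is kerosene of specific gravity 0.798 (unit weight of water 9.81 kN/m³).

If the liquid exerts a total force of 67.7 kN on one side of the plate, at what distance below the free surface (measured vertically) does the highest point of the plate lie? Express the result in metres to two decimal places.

γ = 0.798 × 9.81 = 7.82838 kN/m³.
A = π(0.95)² = 2.83529 m².
From F = γ·h_c·A, the centroid depth is h_c = 67.7/(7.82838 × 2.83529) = 3.05014 m.
The centroid is at the centre, 0.95 m below the top of the plate, so the highest point sits at h_top = 3.05014 − 0.95 = 2.10014 m below the surface.

d_top ≈ 2.10 m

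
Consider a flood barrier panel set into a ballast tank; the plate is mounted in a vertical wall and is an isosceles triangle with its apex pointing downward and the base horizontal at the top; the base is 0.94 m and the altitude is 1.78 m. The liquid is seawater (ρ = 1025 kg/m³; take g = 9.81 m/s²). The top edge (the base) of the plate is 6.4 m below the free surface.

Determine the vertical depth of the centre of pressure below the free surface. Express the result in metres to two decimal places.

h_p = 7.02 m

γ = ρg = 1025 × 9.81 / 1000 = 10.05525 kN/m³.
With the apex down, the centroid sits h/3 = 1.78/3 = 0.593333 m below the base (the top edge), so the centroid depth is h_c = 6.4 + 0.593333 = 6.99333 m.
A = ½ × 0.94 × 1.78 = 0.8366 m².
Resultant F = γ·h_c·A = 10.05525 × 6.99333 × 0.8366 = 58.8294 kN.
I_c = b·h³/36 = 0.94 × 1.78³/36 = 0.14726 m⁴.
Centre of pressure: y_p = y_c + I_c/(y_c·A) = 6.99333 + 0.14726/(6.99333 × 0.8366) = 6.99333 + 0.02517 = 7.0185 m along the plane.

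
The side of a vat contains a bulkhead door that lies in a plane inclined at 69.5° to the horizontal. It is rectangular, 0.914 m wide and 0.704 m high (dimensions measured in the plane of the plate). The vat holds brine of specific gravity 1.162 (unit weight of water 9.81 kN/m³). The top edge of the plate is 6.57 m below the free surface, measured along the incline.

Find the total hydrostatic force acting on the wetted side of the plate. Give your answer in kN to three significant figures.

F ≈ 47.6 kN

γ = 1.162 × 9.81 = 11.39922 kN/m³.
Let θ = 69.5° be the plate's angle to the horizontal; measure y along the incline from where the plane meets the free surface. Vertical depth h = y·sinθ with sinθ = 0.936672.
The centroid lies 0.704/2 = 0.352 m below the top edge, so y_c = 6.57 + 0.352 = 6.922 m and h_c = 6.922 × 0.936672 = 6.48364 m.
A = 0.914 × 0.704 = 0.643456 m².
Resultant F = γ·h_c·A = 11.39922 × 6.48364 × 0.643456 = 47.5568 kN.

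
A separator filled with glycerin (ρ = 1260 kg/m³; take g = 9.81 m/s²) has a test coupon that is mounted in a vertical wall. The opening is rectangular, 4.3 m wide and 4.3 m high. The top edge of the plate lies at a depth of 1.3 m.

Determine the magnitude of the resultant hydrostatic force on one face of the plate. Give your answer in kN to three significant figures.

F ≈ 788 kN

γ = ρg = 1260 × 9.81 / 1000 = 12.3606 kN/m³.
The centroid lies 4.3/2 = 2.15 m below the top edge, so the centroid depth is h_c = 1.3 + 2.15 = 3.45 m.
A = 4.3 × 4.3 = 18.49 m².
Resultant F = γ·h_c·A = 12.3606 × 3.45 × 18.49 = 788.489 kN.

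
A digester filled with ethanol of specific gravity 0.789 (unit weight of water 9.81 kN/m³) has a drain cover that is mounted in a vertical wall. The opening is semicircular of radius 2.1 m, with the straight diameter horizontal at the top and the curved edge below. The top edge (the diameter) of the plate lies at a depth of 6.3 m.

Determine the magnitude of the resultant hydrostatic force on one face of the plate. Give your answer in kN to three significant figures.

F ≈ 386 kN

γ = 0.789 × 9.81 = 7.74009 kN/m³.
The centroid of a semicircle lies 4r/(3π) = 0.891268 m from the diameter, here below the top edge, so the centroid depth is h_c = 6.3 + 0.891268 = 7.19127 m.
A = πr²/2 = π × 2.1²/2 = 6.92721 m².
Resultant F = γ·h_c·A = 7.74009 × 7.19127 × 6.92721 = 385.576 kN.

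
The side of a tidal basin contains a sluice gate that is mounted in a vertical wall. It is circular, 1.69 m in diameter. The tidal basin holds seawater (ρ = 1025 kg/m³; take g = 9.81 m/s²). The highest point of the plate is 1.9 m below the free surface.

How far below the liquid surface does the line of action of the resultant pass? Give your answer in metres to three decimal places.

h_p = 2.810 m

γ = ρg = 1025 × 9.81 / 1000 = 10.05525 kN/m³.
The centroid is at the centre, 0.845 m below the top of the plate, so the centroid depth is h_c = 1.9 + 0.845 = 2.745 m.
A = π(0.845)² = 2.24318 m².
Resultant F = γ·h_c·A = 10.05525 × 2.745 × 2.24318 = 61.9155 kN.
I_c = πr⁴/4 = π × 0.845⁴/4 = 0.400421 m⁴.
Centre of pressure: y_p = y_c + I_c/(y_c·A) = 2.745 + 0.400421/(2.745 × 2.24318) = 2.745 + 0.0650295 = 2.81003 m along the plane.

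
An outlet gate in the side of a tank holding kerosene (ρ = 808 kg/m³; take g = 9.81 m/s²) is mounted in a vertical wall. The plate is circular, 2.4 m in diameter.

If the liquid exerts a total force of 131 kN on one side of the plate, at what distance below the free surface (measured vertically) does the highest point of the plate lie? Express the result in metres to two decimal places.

d_top ≈ 2.45 m

γ = ρg = 808 × 9.81 / 1000 = 7.92648 kN/m³.
A = π(1.2)² = 4.52389 m².
From F = γ·h_c·A, the centroid depth is h_c = 131/(7.92648 × 4.52389) = 3.65325 m.
The centroid is at the centre, 1.2 m below the top of the plate, so the highest point sits at h_top = 3.65325 − 1.2 = 2.45325 m below the surface.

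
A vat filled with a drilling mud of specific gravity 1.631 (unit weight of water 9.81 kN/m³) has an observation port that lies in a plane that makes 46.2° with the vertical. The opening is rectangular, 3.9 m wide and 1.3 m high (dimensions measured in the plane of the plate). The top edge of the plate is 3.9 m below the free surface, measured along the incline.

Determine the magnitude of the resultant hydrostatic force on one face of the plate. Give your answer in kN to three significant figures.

γ = 1.631 × 9.81 = 16.00011 kN/m³.
The plate makes 46.2° with the vertical, i.e. θ = 90° − 46.2° = 43.8° to the horizontal. Measuring y along the incline from the free-surface line, vertical depth h = y·sinθ with sinθ = 0.692143.
The centroid lies 1.3/2 = 0.65 m below the top edge, so y_c = 3.9 + 0.65 = 4.55 m and h_c = 4.55 × 0.692143 = 3.14925 m.
A = 3.9 × 1.3 = 5.07 m².
Resultant F = γ·h_c·A = 16.00011 × 3.14925 × 5.07 = 255.469 kN.

F ≈ 255 kN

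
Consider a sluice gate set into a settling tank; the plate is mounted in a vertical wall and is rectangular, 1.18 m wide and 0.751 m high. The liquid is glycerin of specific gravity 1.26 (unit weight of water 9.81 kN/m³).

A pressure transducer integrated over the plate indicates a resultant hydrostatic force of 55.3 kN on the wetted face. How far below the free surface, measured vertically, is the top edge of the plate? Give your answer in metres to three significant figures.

γ = 1.26 × 9.81 = 12.3606 kN/m³.
A = 1.18 × 0.751 = 0.88618 m².
From F = γ·h_c·A, the centroid depth is h_c = 55.3/(12.3606 × 0.88618) = 5.04851 m.
The centroid lies 0.751/2 = 0.3755 m below the top edge, so the top edge sits at h_top = 5.04851 − 0.3755 = 4.67301 m below the surface.

d_top ≈ 4.67 m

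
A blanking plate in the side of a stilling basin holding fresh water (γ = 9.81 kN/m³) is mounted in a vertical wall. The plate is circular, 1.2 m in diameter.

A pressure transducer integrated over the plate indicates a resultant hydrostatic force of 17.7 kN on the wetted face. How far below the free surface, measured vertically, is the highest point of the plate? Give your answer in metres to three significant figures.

γ = 9.81 kN/m³.
A = π(0.6)² = 1.13097 m².
From F = γ·h_c·A, the centroid depth is h_c = 17.7/(9.81 × 1.13097) = 1.59534 m.
The centroid is at the centre, 0.6 m below the top of the plate, so the highest point sits at h_top = 1.59534 − 0.6 = 0.99534 m below the surface.

d_top ≈ 0.995 m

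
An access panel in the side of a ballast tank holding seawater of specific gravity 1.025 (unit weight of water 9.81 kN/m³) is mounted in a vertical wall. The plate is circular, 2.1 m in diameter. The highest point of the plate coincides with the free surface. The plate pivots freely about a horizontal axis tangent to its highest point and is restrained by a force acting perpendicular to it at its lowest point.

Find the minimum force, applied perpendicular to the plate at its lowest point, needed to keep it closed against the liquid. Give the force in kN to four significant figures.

γ = 1.025 × 9.81 = 10.05525 kN/m³.
The centroid is at the centre, 1.05 m below the top of the plate, so the centroid depth is h_c = 1.05 m.
A = π(1.05)² = 3.46361 m².
Resultant F = γ·h_c·A = 10.05525 × 1.05 × 3.46361 = 36.5688 kN.
I_c = πr⁴/4 = π × 1.05⁴/4 = 0.954656 m⁴.
Centre of pressure: y_p = y_c + I_c/(y_c·A) = 1.05 + 0.954656/(1.05 × 3.46361) = 1.05 + 0.2625 = 1.3125 m along the plane.
The resultant acts 1.05 + 0.2625 = 1.3125 m (along the plate) below the hinge at the top edge, so the moment about the hinge is M = F × 1.3125 = 36.5688 × 1.3125 = 47.9966 kN·m.
A normal force at the bottom, 2.1 m from the hinge, must supply this moment: P = 47.9966/2.1 = 22.8555 kN.

P ≈ 22.86 kN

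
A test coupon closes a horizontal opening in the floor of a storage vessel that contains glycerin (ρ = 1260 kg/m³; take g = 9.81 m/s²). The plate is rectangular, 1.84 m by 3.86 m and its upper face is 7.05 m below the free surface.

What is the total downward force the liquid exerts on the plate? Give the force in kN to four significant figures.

F ≈ 618.9 kN

γ = ρg = 1260 × 9.81 / 1000 = 12.3606 kN/m³.
The plate is horizontal, so pressure is uniform at p = γ·h = 12.3606 × 7.05 = 87.1422 kN/m².
A = 1.84 × 3.86 = 7.1024 m².
F = p·A = 87.1422 × 7.1024 = 618.919 kN.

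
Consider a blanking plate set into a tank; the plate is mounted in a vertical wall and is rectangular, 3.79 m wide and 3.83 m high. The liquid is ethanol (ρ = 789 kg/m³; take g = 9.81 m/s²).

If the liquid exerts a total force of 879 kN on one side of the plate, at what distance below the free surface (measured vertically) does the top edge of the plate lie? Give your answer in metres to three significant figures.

d_top ≈ 5.91 m

γ = ρg = 789 × 9.81 / 1000 = 7.74009 kN/m³.
A = 3.79 × 3.83 = 14.5157 m².
From F = γ·h_c·A, the centroid depth is h_c = 879/(7.74009 × 14.5157) = 7.82357 m.
The centroid lies 3.83/2 = 1.915 m below the top edge, so the top edge sits at h_top = 7.82357 − 1.915 = 5.90857 m below the surface.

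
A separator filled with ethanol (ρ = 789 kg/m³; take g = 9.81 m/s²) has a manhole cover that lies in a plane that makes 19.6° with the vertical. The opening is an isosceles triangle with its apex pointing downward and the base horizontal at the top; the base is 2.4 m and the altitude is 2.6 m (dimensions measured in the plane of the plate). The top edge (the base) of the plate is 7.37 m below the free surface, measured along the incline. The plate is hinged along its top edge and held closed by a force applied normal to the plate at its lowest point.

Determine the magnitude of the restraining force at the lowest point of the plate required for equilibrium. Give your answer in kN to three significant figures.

P ≈ 65.7 kN

γ = ρg = 789 × 9.81 / 1000 = 7.74009 kN/m³.
The plate makes 19.6° with the vertical, i.e. θ = 90° − 19.6° = 70.4° to the horizontal. Measuring y along the incline from the free-surface line, vertical depth h = y·sinθ with sinθ = 0.942057.
With the apex down, the centroid sits h/3 = 2.6/3 = 0.866667 m below the base (the top edge), so y_c = 7.37 + 0.866667 = 8.23667 m and h_c = 8.23667 × 0.942057 = 7.75941 m.
A = ½ × 2.4 × 2.6 = 3.12 m².
Resultant F = γ·h_c·A = 7.74009 × 7.75941 × 3.12 = 187.383 kN.
I_c = b·h³/36 = 2.4 × 2.6³/36 = 1.17173 m⁴.
Centre of pressure: y_p = y_c + I_c/(y_c·A) = 8.23667 + 1.17173/(8.23667 × 3.12) = 8.23667 + 0.0455954 = 8.28227 m along the plane.
The resultant acts 0.866667 + 0.0455954 = 0.912262 m (along the plate) below the hinge at the top edge, so the moment about the hinge is M = F × 0.912262 = 187.383 × 0.912262 = 170.942 kN·m.
A normal force at the bottom, 2.6 m from the hinge, must supply this moment: P = 170.942/2.6 = 65.7469 kN.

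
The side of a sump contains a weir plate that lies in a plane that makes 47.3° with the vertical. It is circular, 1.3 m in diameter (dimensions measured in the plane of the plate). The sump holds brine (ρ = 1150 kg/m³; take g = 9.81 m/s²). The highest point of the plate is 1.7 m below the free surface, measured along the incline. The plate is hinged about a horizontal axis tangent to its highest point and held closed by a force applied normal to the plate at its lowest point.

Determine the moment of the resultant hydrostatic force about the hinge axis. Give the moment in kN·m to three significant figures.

M ≈ 16.6 kN·m

γ = ρg = 1150 × 9.81 / 1000 = 11.2815 kN/m³.
The plate makes 47.3° with the vertical, i.e. θ = 90° − 47.3° = 42.7° to the horizontal. Measuring y along the incline from the free-surface line, vertical depth h = y·sinθ with sinθ = 0.678160.
The centroid is at the centre, 0.65 m below the top of the plate, so y_c = 1.7 + 0.65 = 2.35 m and h_c = 2.35 × 0.678160 = 1.59368 m.
A = π(0.65)² = 1.32732 m².
Resultant F = γ·h_c·A = 11.2815 × 1.59368 × 1.32732 = 23.864 kN.
I_c = πr⁴/4 = π × 0.65⁴/4 = 0.140198 m⁴.
Centre of pressure: y_p = y_c + I_c/(y_c·A) = 2.35 + 0.140198/(2.35 × 1.32732) = 2.35 + 0.0449468 = 2.39495 m along the plane.
The resultant acts 0.65 + 0.0449468 = 0.694947 m (along the plate) below the hinge at the top edge, so the moment about the hinge is M = F × 0.694947 = 23.864 × 0.694947 = 16.5842 kN·m.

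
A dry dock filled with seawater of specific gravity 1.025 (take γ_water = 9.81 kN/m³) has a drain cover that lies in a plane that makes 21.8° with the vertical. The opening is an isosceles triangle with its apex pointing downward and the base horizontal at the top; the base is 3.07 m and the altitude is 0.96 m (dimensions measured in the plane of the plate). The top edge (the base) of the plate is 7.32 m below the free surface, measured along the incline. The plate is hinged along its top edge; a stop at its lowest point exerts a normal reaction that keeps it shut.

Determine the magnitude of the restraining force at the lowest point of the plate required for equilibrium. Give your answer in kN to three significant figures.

P ≈ 35.8 kN

γ = 1.025 × 9.81 = 10.05525 kN/m³.
The plate makes 21.8° with the vertical, i.e. θ = 90° − 21.8° = 68.2° to the horizontal. Measuring y along the incline from the free-surface line, vertical depth h = y·sinθ with sinθ = 0.928486.
With the apex down, the centroid sits h/3 = 0.96/3 = 0.32 m below the base (the top edge), so y_c = 7.32 + 0.32 = 7.64 m and h_c = 7.64 × 0.928486 = 7.09363 m.
A = ½ × 3.07 × 0.96 = 1.4736 m².
Resultant F = γ·h_c·A = 10.05525 × 7.09363 × 1.4736 = 105.109 kN.
I_c = b·h³/36 = 3.07 × 0.96³/36 = 0.0754483 m⁴.
Centre of pressure: y_p = y_c + I_c/(y_c·A) = 7.64 + 0.0754483/(7.64 × 1.4736) = 7.64 + 0.00670157 = 7.6467 m along the plane.
The resultant acts 0.32 + 0.00670157 = 0.326702 m (along the plate) below the hinge at the top edge, so the moment about the hinge is M = F × 0.326702 = 105.109 × 0.326702 = 34.3393 kN·m.
A normal force at the bottom, 0.96 m from the hinge, must supply this moment: P = 34.3393/0.96 = 35.7701 kN.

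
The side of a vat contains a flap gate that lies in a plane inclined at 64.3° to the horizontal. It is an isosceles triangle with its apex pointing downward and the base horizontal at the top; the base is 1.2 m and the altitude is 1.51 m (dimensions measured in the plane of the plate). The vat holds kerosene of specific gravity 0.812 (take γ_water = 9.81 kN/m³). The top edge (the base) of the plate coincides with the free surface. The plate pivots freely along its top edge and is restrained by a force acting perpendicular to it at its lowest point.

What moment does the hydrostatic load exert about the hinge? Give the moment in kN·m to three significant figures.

M ≈ 2.47 kN·m

γ = 0.812 × 9.81 = 7.96572 kN/m³.
Let θ = 64.3° be the plate's angle to the horizontal; measure y along the incline from where the plane meets the free surface. Vertical depth h = y·sinθ with sinθ = 0.901077.
With the apex down, the centroid sits h/3 = 1.51/3 = 0.503333 m below the base (the top edge), so y_c = 0.503333 m and h_c = 0.503333 × 0.901077 = 0.453542 m.
A = ½ × 1.2 × 1.51 = 0.906 m².
Resultant F = γ·h_c·A = 7.96572 × 0.453542 × 0.906 = 3.27319 kN.
I_c = b·h³/36 = 1.2 × 1.51³/36 = 0.114765 m⁴.
Centre of pressure: y_p = y_c + I_c/(y_c·A) = 0.503333 + 0.114765/(0.503333 × 0.906) = 0.503333 + 0.251667 = 0.755 m along the plane.
The resultant acts 0.503333 + 0.251667 = 0.755 m (along the plate) below the hinge at the top edge, so the moment about the hinge is M = F × 0.755 = 3.27319 × 0.755 = 2.47126 kN·m.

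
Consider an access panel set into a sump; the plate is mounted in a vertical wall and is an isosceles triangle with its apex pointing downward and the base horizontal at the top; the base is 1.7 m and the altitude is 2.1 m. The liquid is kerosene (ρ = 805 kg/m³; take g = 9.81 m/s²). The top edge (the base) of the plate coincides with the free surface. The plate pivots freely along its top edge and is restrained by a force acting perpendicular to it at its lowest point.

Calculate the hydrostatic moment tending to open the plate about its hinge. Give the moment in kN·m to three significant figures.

γ = ρg = 805 × 9.81 / 1000 = 7.89705 kN/m³.
With the apex down, the centroid sits h/3 = 2.1/3 = 0.7 m below the base (the top edge), so the centroid depth is h_c = 0.7 m.
A = ½ × 1.7 × 2.1 = 1.785 m².
Resultant F = γ·h_c·A = 7.89705 × 0.7 × 1.785 = 9.86736 kN.
I_c = b·h³/36 = 1.7 × 2.1³/36 = 0.437325 m⁴.
Centre of pressure: y_p = y_c + I_c/(y_c·A) = 0.7 + 0.437325/(0.7 × 1.785) = 0.7 + 0.35 = 1.05 m along the plane.
The resultant acts 0.7 + 0.35 = 1.05 m (along the plate) below the hinge at the top edge, so the moment about the hinge is M = F × 1.05 = 9.86736 × 1.05 = 10.3607 kN·m.

M ≈ 10.4 kN·m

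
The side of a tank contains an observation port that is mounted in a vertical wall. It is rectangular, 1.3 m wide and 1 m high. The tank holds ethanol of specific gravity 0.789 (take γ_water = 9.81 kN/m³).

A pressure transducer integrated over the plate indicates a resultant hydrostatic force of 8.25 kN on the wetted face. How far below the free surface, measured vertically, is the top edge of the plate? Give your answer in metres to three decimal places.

γ = 0.789 × 9.81 = 7.74009 kN/m³.
A = 1.3 × 1 = 1.3 m².
From F = γ·h_c·A, the centroid depth is h_c = 8.25/(7.74009 × 1.3) = 0.819907 m.
The centroid lies 1/2 = 0.5 m below the top edge, so the top edge sits at h_top = 0.819907 − 0.5 = 0.319907 m below the surface.

d_top ≈ 0.320 m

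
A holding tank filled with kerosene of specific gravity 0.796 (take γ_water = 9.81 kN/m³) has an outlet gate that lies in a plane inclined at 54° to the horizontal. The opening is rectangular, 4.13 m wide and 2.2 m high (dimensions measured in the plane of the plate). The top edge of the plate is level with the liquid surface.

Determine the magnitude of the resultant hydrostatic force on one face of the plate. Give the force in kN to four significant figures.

γ = 0.796 × 9.81 = 7.80876 kN/m³.
Let θ = 54° be the plate's angle to the horizontal; measure y along the incline from where the plane meets the free surface. Vertical depth h = y·sinθ with sinθ = 0.809017.
The centroid lies 2.2/2 = 1.1 m below the top edge, so y_c = 1.1 m and h_c = 1.1 × 0.809017 = 0.889919 m.
A = 4.13 × 2.2 = 9.086 m².
Resultant F = γ·h_c·A = 7.80876 × 0.889919 × 9.086 = 63.1401 kN.

F ≈ 63.14 kN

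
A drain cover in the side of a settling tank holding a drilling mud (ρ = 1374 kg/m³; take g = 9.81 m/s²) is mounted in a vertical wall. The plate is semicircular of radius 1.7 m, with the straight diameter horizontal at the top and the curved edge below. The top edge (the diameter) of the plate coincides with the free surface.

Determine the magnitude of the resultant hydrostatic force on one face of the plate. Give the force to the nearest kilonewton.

γ = ρg = 1374 × 9.81 / 1000 = 13.47894 kN/m³.
The centroid of a semicircle lies 4r/(3π) = 0.721502 m from the diameter, here below the top edge, so the centroid depth is h_c = 0.721502 m.
A = πr²/2 = π × 1.7²/2 = 4.5396 m².
Resultant F = γ·h_c·A = 13.47894 × 0.721502 × 4.5396 = 44.148 kN.

F ≈ 44 kN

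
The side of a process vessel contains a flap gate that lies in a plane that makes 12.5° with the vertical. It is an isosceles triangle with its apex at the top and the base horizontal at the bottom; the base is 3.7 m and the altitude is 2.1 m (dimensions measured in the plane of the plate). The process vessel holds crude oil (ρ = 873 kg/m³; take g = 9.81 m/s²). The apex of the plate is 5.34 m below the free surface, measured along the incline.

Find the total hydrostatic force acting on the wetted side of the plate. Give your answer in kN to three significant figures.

γ = ρg = 873 × 9.81 / 1000 = 8.56413 kN/m³.
The plate makes 12.5° with the vertical, i.e. θ = 90° − 12.5° = 77.5° to the horizontal. Measuring y along the incline from the free-surface line, vertical depth h = y·sinθ with sinθ = 0.976296.
With the apex up, the centroid sits 2h/3 = 2 × 2.1/3 = 1.4 m below the apex, so y_c = 5.34 + 1.4 = 6.74 m and h_c = 6.74 × 0.976296 = 6.58024 m.
A = ½ × 3.7 × 2.1 = 3.885 m².
Resultant F = γ·h_c·A = 8.56413 × 6.58024 × 3.885 = 218.935 kN.

F ≈ 219 kN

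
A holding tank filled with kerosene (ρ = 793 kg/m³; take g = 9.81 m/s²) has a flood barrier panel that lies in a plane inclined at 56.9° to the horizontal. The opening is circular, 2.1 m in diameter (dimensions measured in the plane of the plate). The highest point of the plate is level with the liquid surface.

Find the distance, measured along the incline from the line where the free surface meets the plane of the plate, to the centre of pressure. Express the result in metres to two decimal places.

γ = ρg = 793 × 9.81 / 1000 = 7.77933 kN/m³.
Let θ = 56.9° be the plate's angle to the horizontal; measure y along the incline from where the plane meets the free surface. Vertical depth h = y·sinθ with sinθ = 0.837719.
The centroid is at the centre, 1.05 m below the top of the plate, so y_c = 1.05 m and h_c = 1.05 × 0.837719 = 0.879605 m.
A = π(1.05)² = 3.46361 m².
Resultant F = γ·h_c·A = 7.77933 × 0.879605 × 3.46361 = 23.7006 kN.
I_c = πr⁴/4 = π × 1.05⁴/4 = 0.954656 m⁴.
Centre of pressure: y_p = y_c + I_c/(y_c·A) = 1.05 + 0.954656/(1.05 × 3.46361) = 1.05 + 0.2625 = 1.3125 m along the plane.

y_p = 1.31 m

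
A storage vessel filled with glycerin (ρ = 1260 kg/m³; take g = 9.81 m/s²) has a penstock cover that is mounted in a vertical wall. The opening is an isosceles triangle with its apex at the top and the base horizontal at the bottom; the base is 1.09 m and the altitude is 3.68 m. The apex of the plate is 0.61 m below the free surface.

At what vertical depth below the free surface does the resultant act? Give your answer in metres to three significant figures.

h_p = 3.31 m

γ = ρg = 1260 × 9.81 / 1000 = 12.3606 kN/m³.
With the apex up, the centroid sits 2h/3 = 2 × 3.68/3 = 2.45333 m below the apex, so the centroid depth is h_c = 0.61 + 2.45333 = 3.06333 m.
A = ½ × 1.09 × 3.68 = 2.0056 m².
Resultant F = γ·h_c·A = 12.3606 × 3.06333 × 2.0056 = 75.9412 kN.
I_c = b·h³/36 = 1.09 × 3.68³/36 = 1.50892 m⁴.
Centre of pressure: y_p = y_c + I_c/(y_c·A) = 3.06333 + 1.50892/(3.06333 × 2.0056) = 3.06333 + 0.2456 = 3.30893 m along the plane.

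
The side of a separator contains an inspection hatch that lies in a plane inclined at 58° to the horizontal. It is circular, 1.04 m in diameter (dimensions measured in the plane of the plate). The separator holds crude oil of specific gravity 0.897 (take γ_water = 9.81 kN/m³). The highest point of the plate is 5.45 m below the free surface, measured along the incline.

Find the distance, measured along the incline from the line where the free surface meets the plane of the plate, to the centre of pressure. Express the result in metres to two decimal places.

γ = 0.897 × 9.81 = 8.79957 kN/m³.
Let θ = 58° be the plate's angle to the horizontal; measure y along the incline from where the plane meets the free surface. Vertical depth h = y·sinθ with sinθ = 0.848048.
The centroid is at the centre, 0.52 m below the top of the plate, so y_c = 5.45 + 0.52 = 5.97 m and h_c = 5.97 × 0.848048 = 5.06285 m.
A = π(0.52)² = 0.849487 m².
Resultant F = γ·h_c·A = 8.79957 × 5.06285 × 0.849487 = 37.8454 kN.
I_c = πr⁴/4 = π × 0.52⁴/4 = 0.0574253 m⁴.
Centre of pressure: y_p = y_c + I_c/(y_c·A) = 5.97 + 0.0574253/(5.97 × 0.849487) = 5.97 + 0.0113233 = 5.98132 m along the plane.

y_p = 5.98 m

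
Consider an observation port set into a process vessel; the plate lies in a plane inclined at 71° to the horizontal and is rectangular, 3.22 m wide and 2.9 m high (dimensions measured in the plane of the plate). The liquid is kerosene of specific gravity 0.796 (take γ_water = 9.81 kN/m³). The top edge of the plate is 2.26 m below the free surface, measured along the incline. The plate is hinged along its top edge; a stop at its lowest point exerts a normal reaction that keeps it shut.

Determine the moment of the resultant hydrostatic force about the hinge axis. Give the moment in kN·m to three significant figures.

M ≈ 419 kN·m

γ = 0.796 × 9.81 = 7.80876 kN/m³.
Let θ = 71° be the plate's angle to the horizontal; measure y along the incline from where the plane meets the free surface. Vertical depth h = y·sinθ with sinθ = 0.945519.
The centroid lies 2.9/2 = 1.45 m below the top edge, so y_c = 2.26 + 1.45 = 3.71 m and h_c = 3.71 × 0.945519 = 3.50788 m.
A = 3.22 × 2.9 = 9.338 m².
Resultant F = γ·h_c·A = 7.80876 × 3.50788 × 9.338 = 255.788 kN.
I_c = b·h³/12 = 3.22 × 2.9³/12 = 6.54438 m⁴.
Centre of pressure: y_p = y_c + I_c/(y_c·A) = 3.71 + 6.54438/(3.71 × 9.338) = 3.71 + 0.188904 = 3.8989 m along the plane.
The resultant acts 1.45 + 0.188904 = 1.6389 m (along the plate) below the hinge at the top edge, so the moment about the hinge is M = F × 1.6389 = 255.788 × 1.6389 = 419.211 kN·m.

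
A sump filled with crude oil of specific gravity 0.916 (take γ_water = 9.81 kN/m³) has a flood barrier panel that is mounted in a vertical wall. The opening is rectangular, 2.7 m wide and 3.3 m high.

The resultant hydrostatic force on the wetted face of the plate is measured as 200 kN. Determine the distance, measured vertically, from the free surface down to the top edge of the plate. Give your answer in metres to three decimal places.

γ = 0.916 × 9.81 = 8.98596 kN/m³.
A = 2.7 × 3.3 = 8.91 m².
From F = γ·h_c·A, the centroid depth is h_c = 200/(8.98596 × 8.91) = 2.49797 m.
The centroid lies 3.3/2 = 1.65 m below the top edge, so the top edge sits at h_top = 2.49797 − 1.65 = 0.84797 m below the surface.

d_top ≈ 0.848 m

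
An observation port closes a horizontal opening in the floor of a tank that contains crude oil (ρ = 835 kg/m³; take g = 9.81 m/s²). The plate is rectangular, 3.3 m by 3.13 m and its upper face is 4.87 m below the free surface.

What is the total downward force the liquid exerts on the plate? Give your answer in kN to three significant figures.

γ = ρg = 835 × 9.81 / 1000 = 8.19135 kN/m³.
The plate is horizontal, so pressure is uniform at p = γ·h = 8.19135 × 4.87 = 39.8919 kN/m².
A = 3.3 × 3.13 = 10.329 m².
F = p·A = 39.8919 × 10.329 = 412.043 kN.

F ≈ 412 kN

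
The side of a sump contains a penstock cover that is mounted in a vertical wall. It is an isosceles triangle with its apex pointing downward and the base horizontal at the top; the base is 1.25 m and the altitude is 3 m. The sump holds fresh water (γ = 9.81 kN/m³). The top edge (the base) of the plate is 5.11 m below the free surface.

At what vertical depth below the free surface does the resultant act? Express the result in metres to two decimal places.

h_p = 6.19 m

γ = 9.81 kN/m³.
With the apex down, the centroid sits h/3 = 3/3 = 1 m below the base (the top edge), so the centroid depth is h_c = 5.11 + 1 = 6.11 m.
A = ½ × 1.25 × 3 = 1.875 m².
Resultant F = γ·h_c·A = 9.81 × 6.11 × 1.875 = 112.386 kN.
I_c = b·h³/36 = 1.25 × 3³/36 = 0.9375 m⁴.
Centre of pressure: y_p = y_c + I_c/(y_c·A) = 6.11 + 0.9375/(6.11 × 1.875) = 6.11 + 0.0818331 = 6.19183 m along the plane.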